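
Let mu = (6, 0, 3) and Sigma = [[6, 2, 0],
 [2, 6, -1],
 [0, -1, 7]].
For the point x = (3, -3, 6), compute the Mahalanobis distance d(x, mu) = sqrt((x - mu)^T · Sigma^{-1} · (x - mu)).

Step 1 — centre the observation: (x - mu) = (-3, -3, 3).

Step 2 — invert Sigma (cofactor / det for 3×3, or solve directly):
  Sigma^{-1} = [[0.1881, -0.0642, -0.0092],
 [-0.0642, 0.1927, 0.0275],
 [-0.0092, 0.0275, 0.1468]].

Step 3 — form the quadratic (x - mu)^T · Sigma^{-1} · (x - mu):
  Sigma^{-1} · (x - mu) = (-0.3991, -0.3028, 0.3853).
  (x - mu)^T · [Sigma^{-1} · (x - mu)] = (-3)·(-0.3991) + (-3)·(-0.3028) + (3)·(0.3853) = 3.2615.

Step 4 — take square root: d = √(3.2615) ≈ 1.806.

d(x, mu) = √(3.2615) ≈ 1.806


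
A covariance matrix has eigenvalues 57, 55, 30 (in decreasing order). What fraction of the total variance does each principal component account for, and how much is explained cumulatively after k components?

Step 1 — total variance = trace(Sigma) = Σ λ_i = 57 + 55 + 30 = 142.

Step 2 — fraction explained by component i = λ_i / Σ λ:
  PC1: 57/142 = 0.4014
  PC2: 55/142 = 0.3873
  PC3: 30/142 = 0.2113

Step 3 — cumulative fraction after k components = (λ_1 + ... + λ_k) / Σ λ:
  k = 1: 57/142 = 0.4014
  k = 2: (57 + 55)/142 = 112/142 = 0.7887
  k = 3: (57 + 55 + 30)/142 = 142/142 = 1

Summary (fraction, with percent):

explained: PC1 0.4014 (40.14%), PC2 0.3873 (38.73%), PC3 0.2113 (21.13%);  cumulative: 0.4014, 0.7887, 1


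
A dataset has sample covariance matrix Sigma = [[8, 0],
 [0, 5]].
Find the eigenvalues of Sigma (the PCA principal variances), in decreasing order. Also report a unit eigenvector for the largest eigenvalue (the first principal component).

Step 1 — characteristic polynomial of 2×2 Sigma:
  det(Sigma - λI) = λ² - trace · λ + det = 0.
  trace = 8 + 5 = 13, det = 8·5 - (0)² = 40.
Step 2 — discriminant:
  Δ = trace² - 4·det = 169 - 160 = 9.
Step 3 — eigenvalues:
  λ = (trace ± √Δ)/2 = (13 ± 3)/2,
  λ_1 = 8,  λ_2 = 5.

Step 4 — unit eigenvector for λ_1: Sigma is diagonal, so its eigenvectors are the coordinate axes. λ_1 = 8 is the diagonal entry on the first coordinate axis, hence
  v_1 = (1, 0) (||v_1|| = 1).

λ_1 = 8,  λ_2 = 5;  v_1 ≈ (1, 0)


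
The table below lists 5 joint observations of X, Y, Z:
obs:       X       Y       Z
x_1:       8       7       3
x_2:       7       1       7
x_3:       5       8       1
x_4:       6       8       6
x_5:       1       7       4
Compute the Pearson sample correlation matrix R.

Step 1 — column means:
  mean(X) = (8 + 7 + 5 + 6 + 1) / 5 = 27/5 = 5.4
  mean(Y) = (7 + 1 + 8 + 8 + 7) / 5 = 31/5 = 6.2
  mean(Z) = (3 + 7 + 1 + 6 + 4) / 5 = 21/5 = 4.2

Step 2 — sample variances and covariances s[i,j] = (1/(n-1)) · Σ_k (x_{k,i} - mean_i) · (x_{k,j} - mean_j), with n-1 = 4:
  s[X,X] = ((2.6)·(2.6) + (1.6)·(1.6) + (-0.4)·(-0.4) + (0.6)·(0.6) + (-4.4)·(-4.4)) / 4 = 29.2/4 = 7.3
  s[X,Y] = ((2.6)·(0.8) + (1.6)·(-5.2) + (-0.4)·(1.8) + (0.6)·(1.8) + (-4.4)·(0.8)) / 4 = -9.4/4 = -2.35
  s[X,Z] = ((2.6)·(-1.2) + (1.6)·(2.8) + (-0.4)·(-3.2) + (0.6)·(1.8) + (-4.4)·(-0.2)) / 4 = 4.6/4 = 1.15
  s[Y,Y] = ((0.8)·(0.8) + (-5.2)·(-5.2) + (1.8)·(1.8) + (1.8)·(1.8) + (0.8)·(0.8)) / 4 = 34.8/4 = 8.7
  s[Y,Z] = ((0.8)·(-1.2) + (-5.2)·(2.8) + (1.8)·(-3.2) + (1.8)·(1.8) + (0.8)·(-0.2)) / 4 = -18.2/4 = -4.55
  s[Z,Z] = ((-1.2)·(-1.2) + (2.8)·(2.8) + (-3.2)·(-3.2) + (1.8)·(1.8) + (-0.2)·(-0.2)) / 4 = 22.8/4 = 5.7
  Sample standard deviations s_i = √(s[i,i]):
  s(X) = √(7.3) = 2.7019
  s(Y) = √(8.7) = 2.9496
  s(Z) = √(5.7) = 2.3875

Step 3 — r_{ij} = s_{ij} / (s_i · s_j):
  r[X,X] = 1 (diagonal).
  r[X,Y] = -2.35 / (2.7019 · 2.9496) = -2.35 / 7.9693 = -0.2949
  r[X,Z] = 1.15 / (2.7019 · 2.3875) = 1.15 / 6.4506 = 0.1783
  r[Y,Y] = 1 (diagonal).
  r[Y,Z] = -4.55 / (2.9496 · 2.3875) = -4.55 / 7.042 = -0.6461
  r[Z,Z] = 1 (diagonal).

R is symmetric with unit diagonal. Assembling:

R = [[1, -0.2949, 0.1783],
 [-0.2949, 1, -0.6461],
 [0.1783, -0.6461, 1]]


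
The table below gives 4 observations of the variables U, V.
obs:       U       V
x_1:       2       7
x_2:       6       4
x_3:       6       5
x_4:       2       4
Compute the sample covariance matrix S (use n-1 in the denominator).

Step 1 — column means:
  mean(U) = (2 + 6 + 6 + 2) / 4 = 16/4 = 4
  mean(V) = (7 + 4 + 5 + 4) / 4 = 20/4 = 5

Step 2 — sample covariance S[i,j] = (1/(n-1)) · Σ_k (x_{k,i} - mean_i) · (x_{k,j} - mean_j), with n-1 = 3.
  S[U,U] = ((-2)·(-2) + (2)·(2) + (2)·(2) + (-2)·(-2)) / 3 = 16/3 = 5.3333
  S[U,V] = ((-2)·(2) + (2)·(-1) + (2)·(0) + (-2)·(-1)) / 3 = -4/3 = -1.3333
  S[V,V] = ((2)·(2) + (-1)·(-1) + (0)·(0) + (-1)·(-1)) / 3 = 6/3 = 2

S is symmetric (S[j,i] = S[i,j]). Assembling:

S = [[5.3333, -1.3333],
 [-1.3333, 2]]


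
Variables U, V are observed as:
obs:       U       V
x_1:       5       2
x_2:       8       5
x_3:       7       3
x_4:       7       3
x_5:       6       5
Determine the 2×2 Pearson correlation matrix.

Step 1 — column means:
  mean(U) = (5 + 8 + 7 + 7 + 6) / 5 = 33/5 = 6.6
  mean(V) = (2 + 5 + 3 + 3 + 5) / 5 = 18/5 = 3.6

Step 2 — sample variances and covariances s[i,j] = (1/(n-1)) · Σ_k (x_{k,i} - mean_i) · (x_{k,j} - mean_j), with n-1 = 4:
  s[U,U] = ((-1.6)·(-1.6) + (1.4)·(1.4) + (0.4)·(0.4) + (0.4)·(0.4) + (-0.6)·(-0.6)) / 4 = 5.2/4 = 1.3
  s[U,V] = ((-1.6)·(-1.6) + (1.4)·(1.4) + (0.4)·(-0.6) + (0.4)·(-0.6) + (-0.6)·(1.4)) / 4 = 3.2/4 = 0.8
  s[V,V] = ((-1.6)·(-1.6) + (1.4)·(1.4) + (-0.6)·(-0.6) + (-0.6)·(-0.6) + (1.4)·(1.4)) / 4 = 7.2/4 = 1.8
  Sample standard deviations s_i = √(s[i,i]):
  s(U) = √(1.3) = 1.1402
  s(V) = √(1.8) = 1.3416

Step 3 — r_{ij} = s_{ij} / (s_i · s_j):
  r[U,U] = 1 (diagonal).
  r[U,V] = 0.8 / (1.1402 · 1.3416) = 0.8 / 1.5297 = 0.523
  r[V,V] = 1 (diagonal).

R is symmetric with unit diagonal. Assembling:

R = [[1, 0.523],
 [0.523, 1]]


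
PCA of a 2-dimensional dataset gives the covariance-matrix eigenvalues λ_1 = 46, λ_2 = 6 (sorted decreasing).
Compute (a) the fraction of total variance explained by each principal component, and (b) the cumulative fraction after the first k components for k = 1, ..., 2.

Step 1 — total variance = trace(Sigma) = Σ λ_i = 46 + 6 = 52.

Step 2 — fraction explained by component i = λ_i / Σ λ:
  PC1: 46/52 = 0.8846
  PC2: 6/52 = 0.1154

Step 3 — cumulative fraction after k components = (λ_1 + ... + λ_k) / Σ λ:
  k = 1: 46/52 = 0.8846
  k = 2: (46 + 6)/52 = 52/52 = 1

Summary (fraction, with percent):

explained: PC1 0.8846 (88.46%), PC2 0.1154 (11.54%);  cumulative: 0.8846, 1


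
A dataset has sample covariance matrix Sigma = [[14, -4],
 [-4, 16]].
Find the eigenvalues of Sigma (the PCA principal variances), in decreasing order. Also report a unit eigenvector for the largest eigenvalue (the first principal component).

Step 1 — characteristic polynomial of 2×2 Sigma:
  det(Sigma - λI) = λ² - trace · λ + det = 0.
  trace = 14 + 16 = 30, det = 14·16 - (-4)² = 208.
Step 2 — discriminant:
  Δ = trace² - 4·det = 900 - 832 = 68.
Step 3 — eigenvalues:
  λ = (trace ± √Δ)/2 = (30 ± 8.2462)/2,
  λ_1 = 19.1231,  λ_2 = 10.8769.

Step 4 — unit eigenvector for λ_1: solve (Sigma - λ_1 I)v = 0. First row:
  (14 - 19.1231)·v_x + (-4)·v_y = 0, i.e. (-5.1231)·v_x + (-4)·v_y = 0,
  so v ∝ (b, λ_1 - a) = (-4, 5.1231); multiply by -1 so the first entry is positive: u = (4, -5.1231).
  ||u|| = √((4)² + (-5.1231)²) = √(42.2462) ≈ 6.4997,
  v_1 = u/||u|| ≈ (0.6154, -0.7882) (||v_1|| = 1).

λ_1 = 19.1231,  λ_2 = 10.8769;  v_1 ≈ (0.6154, -0.7882)


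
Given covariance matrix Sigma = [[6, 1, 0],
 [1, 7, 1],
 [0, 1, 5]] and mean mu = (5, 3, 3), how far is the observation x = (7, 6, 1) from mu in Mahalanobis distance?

Step 1 — centre the observation: (x - mu) = (2, 3, -2).

Step 2 — invert Sigma (cofactor / det for 3×3, or solve directly):
  Sigma^{-1} = [[0.1709, -0.0251, 0.005],
 [-0.0251, 0.1508, -0.0302],
 [0.005, -0.0302, 0.206]].

Step 3 — form the quadratic (x - mu)^T · Sigma^{-1} · (x - mu):
  Sigma^{-1} · (x - mu) = (0.2563, 0.4623, -0.4925).
  (x - mu)^T · [Sigma^{-1} · (x - mu)] = (2)·(0.2563) + (3)·(0.4623) + (-2)·(-0.4925) = 2.8844.

Step 4 — take square root: d = √(2.8844) ≈ 1.6984.

d(x, mu) = √(2.8844) ≈ 1.6984


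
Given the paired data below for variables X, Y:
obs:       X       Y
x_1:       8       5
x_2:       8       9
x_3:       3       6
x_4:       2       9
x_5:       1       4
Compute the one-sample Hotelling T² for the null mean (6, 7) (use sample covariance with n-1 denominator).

Step 1 — sample mean vector:
  mean(X) = (8 + 8 + 3 + 2 + 1) / 5 = 22/5 = 4.4
  mean(Y) = (5 + 9 + 6 + 9 + 4) / 5 = 33/5 = 6.6
  x̄ = (4.4, 6.6),  deviation x̄ - mu_0 = (4.4, 6.6) - (6, 7) = (-1.6, -0.4).

Step 2 — sample covariance matrix, S[i,j] = (1/(n-1)) · Σ_k (x_{k,i} - mean_i) · (x_{k,j} - mean_j), divisor n-1 = 4:
  S[X,X] = ((3.6)·(3.6) + (3.6)·(3.6) + (-1.4)·(-1.4) + (-2.4)·(-2.4) + (-3.4)·(-3.4)) / 4 = 45.2/4 = 11.3
  S[X,Y] = ((3.6)·(-1.6) + (3.6)·(2.4) + (-1.4)·(-0.6) + (-2.4)·(2.4) + (-3.4)·(-2.6)) / 4 = 6.8/4 = 1.7
  S[Y,Y] = ((-1.6)·(-1.6) + (2.4)·(2.4) + (-0.6)·(-0.6) + (2.4)·(2.4) + (-2.6)·(-2.6)) / 4 = 21.2/4 = 5.3
  S = [[11.3, 1.7],
 [1.7, 5.3]].

Step 3 — invert S. det(S) = 11.3·5.3 - (1.7)² = 57.
  S^{-1} = (1/det) · [[d, -b], [-b, a]] = [[0.093, -0.0298],
 [-0.0298, 0.1982]].

Step 4 — quadratic form (x̄ - mu_0)^T · S^{-1} · (x̄ - mu_0):
  S^{-1} · (x̄ - mu_0) = (-0.1368, -0.0316),
  (x̄ - mu_0)^T · [...] = (-1.6)·(-0.1368) + (-0.4)·(-0.0316) = 0.2316.

Step 5 — scale by n: T² = 5 · 0.2316 = 1.1579.

T² ≈ 1.1579


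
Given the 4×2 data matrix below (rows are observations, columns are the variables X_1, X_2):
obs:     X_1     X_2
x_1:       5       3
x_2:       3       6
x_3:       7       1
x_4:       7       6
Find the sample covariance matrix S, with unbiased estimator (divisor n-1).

Step 1 — column means:
  mean(X_1) = (5 + 3 + 7 + 7) / 4 = 22/4 = 5.5
  mean(X_2) = (3 + 6 + 1 + 6) / 4 = 16/4 = 4

Step 2 — sample covariance S[i,j] = (1/(n-1)) · Σ_k (x_{k,i} - mean_i) · (x_{k,j} - mean_j), with n-1 = 3.
  S[X_1,X_1] = ((-0.5)·(-0.5) + (-2.5)·(-2.5) + (1.5)·(1.5) + (1.5)·(1.5)) / 3 = 11/3 = 3.6667
  S[X_1,X_2] = ((-0.5)·(-1) + (-2.5)·(2) + (1.5)·(-3) + (1.5)·(2)) / 3 = -6/3 = -2
  S[X_2,X_2] = ((-1)·(-1) + (2)·(2) + (-3)·(-3) + (2)·(2)) / 3 = 18/3 = 6

S is symmetric (S[j,i] = S[i,j]). Assembling:

S = [[3.6667, -2],
 [-2, 6]]


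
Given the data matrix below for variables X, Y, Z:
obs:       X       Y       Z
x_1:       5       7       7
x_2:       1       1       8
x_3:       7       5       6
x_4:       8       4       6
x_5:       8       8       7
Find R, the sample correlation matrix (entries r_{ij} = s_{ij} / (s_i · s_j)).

Step 1 — column means:
  mean(X) = (5 + 1 + 7 + 8 + 8) / 5 = 29/5 = 5.8
  mean(Y) = (7 + 1 + 5 + 4 + 8) / 5 = 25/5 = 5
  mean(Z) = (7 + 8 + 6 + 6 + 7) / 5 = 34/5 = 6.8

Step 2 — sample variances and covariances s[i,j] = (1/(n-1)) · Σ_k (x_{k,i} - mean_i) · (x_{k,j} - mean_j), with n-1 = 4:
  s[X,X] = ((-0.8)·(-0.8) + (-4.8)·(-4.8) + (1.2)·(1.2) + (2.2)·(2.2) + (2.2)·(2.2)) / 4 = 34.8/4 = 8.7
  s[X,Y] = ((-0.8)·(2) + (-4.8)·(-4) + (1.2)·(0) + (2.2)·(-1) + (2.2)·(3)) / 4 = 22/4 = 5.5
  s[X,Z] = ((-0.8)·(0.2) + (-4.8)·(1.2) + (1.2)·(-0.8) + (2.2)·(-0.8) + (2.2)·(0.2)) / 4 = -8.2/4 = -2.05
  s[Y,Y] = ((2)·(2) + (-4)·(-4) + (0)·(0) + (-1)·(-1) + (3)·(3)) / 4 = 30/4 = 7.5
  s[Y,Z] = ((2)·(0.2) + (-4)·(1.2) + (0)·(-0.8) + (-1)·(-0.8) + (3)·(0.2)) / 4 = -3/4 = -0.75
  s[Z,Z] = ((0.2)·(0.2) + (1.2)·(1.2) + (-0.8)·(-0.8) + (-0.8)·(-0.8) + (0.2)·(0.2)) / 4 = 2.8/4 = 0.7
  Sample standard deviations s_i = √(s[i,i]):
  s(X) = √(8.7) = 2.9496
  s(Y) = √(7.5) = 2.7386
  s(Z) = √(0.7) = 0.8367

Step 3 — r_{ij} = s_{ij} / (s_i · s_j):
  r[X,X] = 1 (diagonal).
  r[X,Y] = 5.5 / (2.9496 · 2.7386) = 5.5 / 8.0777 = 0.6809
  r[X,Z] = -2.05 / (2.9496 · 0.8367) = -2.05 / 2.4678 = -0.8307
  r[Y,Y] = 1 (diagonal).
  r[Y,Z] = -0.75 / (2.7386 · 0.8367) = -0.75 / 2.2913 = -0.3273
  r[Z,Z] = 1 (diagonal).

R is symmetric with unit diagonal. Assembling:

R = [[1, 0.6809, -0.8307],
 [0.6809, 1, -0.3273],
 [-0.8307, -0.3273, 1]]


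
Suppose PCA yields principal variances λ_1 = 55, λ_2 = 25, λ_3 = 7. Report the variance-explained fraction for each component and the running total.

Step 1 — total variance = trace(Sigma) = Σ λ_i = 55 + 25 + 7 = 87.

Step 2 — fraction explained by component i = λ_i / Σ λ:
  PC1: 55/87 = 0.6322
  PC2: 25/87 = 0.2874
  PC3: 7/87 = 0.0805

Step 3 — cumulative fraction after k components = (λ_1 + ... + λ_k) / Σ λ:
  k = 1: 55/87 = 0.6322
  k = 2: (55 + 25)/87 = 80/87 = 0.9195
  k = 3: (55 + 25 + 7)/87 = 87/87 = 1

Summary (fraction, with percent):

explained: PC1 0.6322 (63.22%), PC2 0.2874 (28.74%), PC3 0.0805 (8.05%);  cumulative: 0.6322, 0.9195, 1


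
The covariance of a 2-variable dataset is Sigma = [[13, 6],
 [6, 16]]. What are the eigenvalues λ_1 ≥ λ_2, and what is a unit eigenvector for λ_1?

Step 1 — characteristic polynomial of 2×2 Sigma:
  det(Sigma - λI) = λ² - trace · λ + det = 0.
  trace = 13 + 16 = 29, det = 13·16 - (6)² = 172.
Step 2 — discriminant:
  Δ = trace² - 4·det = 841 - 688 = 153.
Step 3 — eigenvalues:
  λ = (trace ± √Δ)/2 = (29 ± 12.3693)/2,
  λ_1 = 20.6847,  λ_2 = 8.3153.

Step 4 — unit eigenvector for λ_1: solve (Sigma - λ_1 I)v = 0. First row:
  (13 - 20.6847)·v_x + (6)·v_y = 0, i.e. (-7.6847)·v_x + (6)·v_y = 0,
  so v ∝ (b, λ_1 - a) = (6, 7.6847) = u.
  ||u|| = √((6)² + (7.6847)²) = √(95.054) ≈ 9.7496,
  v_1 = u/||u|| ≈ (0.6154, 0.7882) (||v_1|| = 1).

λ_1 = 20.6847,  λ_2 = 8.3153;  v_1 ≈ (0.6154, 0.7882)


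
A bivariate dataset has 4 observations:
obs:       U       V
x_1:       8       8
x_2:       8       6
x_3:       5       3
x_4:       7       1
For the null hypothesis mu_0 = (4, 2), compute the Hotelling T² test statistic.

Step 1 — sample mean vector:
  mean(U) = (8 + 8 + 5 + 7) / 4 = 28/4 = 7
  mean(V) = (8 + 6 + 3 + 1) / 4 = 18/4 = 4.5
  x̄ = (7, 4.5),  deviation x̄ - mu_0 = (7, 4.5) - (4, 2) = (3, 2.5).

Step 2 — sample covariance matrix, S[i,j] = (1/(n-1)) · Σ_k (x_{k,i} - mean_i) · (x_{k,j} - mean_j), divisor n-1 = 3:
  S[U,U] = ((1)·(1) + (1)·(1) + (-2)·(-2) + (0)·(0)) / 3 = 6/3 = 2
  S[U,V] = ((1)·(3.5) + (1)·(1.5) + (-2)·(-1.5) + (0)·(-3.5)) / 3 = 8/3 = 2.6667
  S[V,V] = ((3.5)·(3.5) + (1.5)·(1.5) + (-1.5)·(-1.5) + (-3.5)·(-3.5)) / 3 = 29/3 = 9.6667
  S = [[2, 2.6667],
 [2.6667, 9.6667]].

Step 3 — invert S. det(S) = 2·9.6667 - (2.6667)² = 12.2222.
  S^{-1} = (1/det) · [[d, -b], [-b, a]] = [[0.7909, -0.2182],
 [-0.2182, 0.1636]].

Step 4 — quadratic form (x̄ - mu_0)^T · S^{-1} · (x̄ - mu_0):
  S^{-1} · (x̄ - mu_0) = (1.8273, -0.2455),
  (x̄ - mu_0)^T · [...] = (3)·(1.8273) + (2.5)·(-0.2455) = 4.8682.

Step 5 — scale by n: T² = 4 · 4.8682 = 19.4727.

T² ≈ 19.4727


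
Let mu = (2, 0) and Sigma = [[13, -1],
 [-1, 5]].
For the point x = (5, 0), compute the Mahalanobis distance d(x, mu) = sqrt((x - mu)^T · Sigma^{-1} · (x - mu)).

Step 1 — centre the observation: (x - mu) = (3, 0).

Step 2 — invert Sigma. det(Sigma) = 13·5 - (-1)² = 64.
  Sigma^{-1} = (1/det) · [[d, -b], [-b, a]] = [[0.0781, 0.0156],
 [0.0156, 0.2031]].

Step 3 — form the quadratic (x - mu)^T · Sigma^{-1} · (x - mu):
  Sigma^{-1} · (x - mu) = (0.2344, 0.0469).
  (x - mu)^T · [Sigma^{-1} · (x - mu)] = (3)·(0.2344) + (0)·(0.0469) = 0.7031.

Step 4 — take square root: d = √(0.7031) ≈ 0.8385.

d(x, mu) = √(0.7031) ≈ 0.8385


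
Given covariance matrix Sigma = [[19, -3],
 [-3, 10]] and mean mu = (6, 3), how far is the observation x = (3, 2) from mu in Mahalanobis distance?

Step 1 — centre the observation: (x - mu) = (-3, -1).

Step 2 — invert Sigma. det(Sigma) = 19·10 - (-3)² = 181.
  Sigma^{-1} = (1/det) · [[d, -b], [-b, a]] = [[0.0552, 0.0166],
 [0.0166, 0.105]].

Step 3 — form the quadratic (x - mu)^T · Sigma^{-1} · (x - mu):
  Sigma^{-1} · (x - mu) = (-0.1823, -0.1547).
  (x - mu)^T · [Sigma^{-1} · (x - mu)] = (-3)·(-0.1823) + (-1)·(-0.1547) = 0.7017.

Step 4 — take square root: d = √(0.7017) ≈ 0.8376.

d(x, mu) = √(0.7017) ≈ 0.8376


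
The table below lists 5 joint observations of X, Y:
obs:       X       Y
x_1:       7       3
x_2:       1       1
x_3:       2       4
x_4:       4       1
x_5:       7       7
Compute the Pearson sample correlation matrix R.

Step 1 — column means:
  mean(X) = (7 + 1 + 2 + 4 + 7) / 5 = 21/5 = 4.2
  mean(Y) = (3 + 1 + 4 + 1 + 7) / 5 = 16/5 = 3.2

Step 2 — sample variances and covariances s[i,j] = (1/(n-1)) · Σ_k (x_{k,i} - mean_i) · (x_{k,j} - mean_j), with n-1 = 4:
  s[X,X] = ((2.8)·(2.8) + (-3.2)·(-3.2) + (-2.2)·(-2.2) + (-0.2)·(-0.2) + (2.8)·(2.8)) / 4 = 30.8/4 = 7.7
  s[X,Y] = ((2.8)·(-0.2) + (-3.2)·(-2.2) + (-2.2)·(0.8) + (-0.2)·(-2.2) + (2.8)·(3.8)) / 4 = 15.8/4 = 3.95
  s[Y,Y] = ((-0.2)·(-0.2) + (-2.2)·(-2.2) + (0.8)·(0.8) + (-2.2)·(-2.2) + (3.8)·(3.8)) / 4 = 24.8/4 = 6.2
  Sample standard deviations s_i = √(s[i,i]):
  s(X) = √(7.7) = 2.7749
  s(Y) = √(6.2) = 2.49

Step 3 — r_{ij} = s_{ij} / (s_i · s_j):
  r[X,X] = 1 (diagonal).
  r[X,Y] = 3.95 / (2.7749 · 2.49) = 3.95 / 6.9094 = 0.5717
  r[Y,Y] = 1 (diagonal).

R is symmetric with unit diagonal. Assembling:

R = [[1, 0.5717],
 [0.5717, 1]]


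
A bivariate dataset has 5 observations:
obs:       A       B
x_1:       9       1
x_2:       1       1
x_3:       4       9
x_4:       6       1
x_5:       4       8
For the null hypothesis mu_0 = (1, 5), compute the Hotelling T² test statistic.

Step 1 — sample mean vector:
  mean(A) = (9 + 1 + 4 + 6 + 4) / 5 = 24/5 = 4.8
  mean(B) = (1 + 1 + 9 + 1 + 8) / 5 = 20/5 = 4
  x̄ = (4.8, 4),  deviation x̄ - mu_0 = (4.8, 4) - (1, 5) = (3.8, -1).

Step 2 — sample covariance matrix, S[i,j] = (1/(n-1)) · Σ_k (x_{k,i} - mean_i) · (x_{k,j} - mean_j), divisor n-1 = 4:
  S[A,A] = ((4.2)·(4.2) + (-3.8)·(-3.8) + (-0.8)·(-0.8) + (1.2)·(1.2) + (-0.8)·(-0.8)) / 4 = 34.8/4 = 8.7
  S[A,B] = ((4.2)·(-3) + (-3.8)·(-3) + (-0.8)·(5) + (1.2)·(-3) + (-0.8)·(4)) / 4 = -12/4 = -3
  S[B,B] = ((-3)·(-3) + (-3)·(-3) + (5)·(5) + (-3)·(-3) + (4)·(4)) / 4 = 68/4 = 17
  S = [[8.7, -3],
 [-3, 17]].

Step 3 — invert S. det(S) = 8.7·17 - (-3)² = 138.9.
  S^{-1} = (1/det) · [[d, -b], [-b, a]] = [[0.1224, 0.0216],
 [0.0216, 0.0626]].

Step 4 — quadratic form (x̄ - mu_0)^T · S^{-1} · (x̄ - mu_0):
  S^{-1} · (x̄ - mu_0) = (0.4435, 0.0194),
  (x̄ - mu_0)^T · [...] = (3.8)·(0.4435) + (-1)·(0.0194) = 1.6658.

Step 5 — scale by n: T² = 5 · 1.6658 = 8.329.

T² ≈ 8.329


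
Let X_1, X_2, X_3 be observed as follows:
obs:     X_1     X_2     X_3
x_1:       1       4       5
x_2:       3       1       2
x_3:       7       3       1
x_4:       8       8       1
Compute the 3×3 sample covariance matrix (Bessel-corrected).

Step 1 — column means:
  mean(X_1) = (1 + 3 + 7 + 8) / 4 = 19/4 = 4.75
  mean(X_2) = (4 + 1 + 3 + 8) / 4 = 16/4 = 4
  mean(X_3) = (5 + 2 + 1 + 1) / 4 = 9/4 = 2.25

Step 2 — sample covariance S[i,j] = (1/(n-1)) · Σ_k (x_{k,i} - mean_i) · (x_{k,j} - mean_j), with n-1 = 3.
  S[X_1,X_1] = ((-3.75)·(-3.75) + (-1.75)·(-1.75) + (2.25)·(2.25) + (3.25)·(3.25)) / 3 = 32.75/3 = 10.9167
  S[X_1,X_2] = ((-3.75)·(0) + (-1.75)·(-3) + (2.25)·(-1) + (3.25)·(4)) / 3 = 16/3 = 5.3333
  S[X_1,X_3] = ((-3.75)·(2.75) + (-1.75)·(-0.25) + (2.25)·(-1.25) + (3.25)·(-1.25)) / 3 = -16.75/3 = -5.5833
  S[X_2,X_2] = ((0)·(0) + (-3)·(-3) + (-1)·(-1) + (4)·(4)) / 3 = 26/3 = 8.6667
  S[X_2,X_3] = ((0)·(2.75) + (-3)·(-0.25) + (-1)·(-1.25) + (4)·(-1.25)) / 3 = -3/3 = -1
  S[X_3,X_3] = ((2.75)·(2.75) + (-0.25)·(-0.25) + (-1.25)·(-1.25) + (-1.25)·(-1.25)) / 3 = 10.75/3 = 3.5833

S is symmetric (S[j,i] = S[i,j]). Assembling:

S = [[10.9167, 5.3333, -5.5833],
 [5.3333, 8.6667, -1],
 [-5.5833, -1, 3.5833]]


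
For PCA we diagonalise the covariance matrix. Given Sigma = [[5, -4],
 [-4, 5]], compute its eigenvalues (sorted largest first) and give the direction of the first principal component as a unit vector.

Step 1 — characteristic polynomial of 2×2 Sigma:
  det(Sigma - λI) = λ² - trace · λ + det = 0.
  trace = 5 + 5 = 10, det = 5·5 - (-4)² = 9.
Step 2 — discriminant:
  Δ = trace² - 4·det = 100 - 36 = 64.
Step 3 — eigenvalues:
  λ = (trace ± √Δ)/2 = (10 ± 8)/2,
  λ_1 = 9,  λ_2 = 1.

Step 4 — unit eigenvector for λ_1: solve (Sigma - λ_1 I)v = 0. First row:
  (5 - 9)·v_x + (-4)·v_y = 0, i.e. (-4)·v_x + (-4)·v_y = 0,
  so v ∝ (b, λ_1 - a) = (-4, 4); multiply by -1 so the first entry is positive: u = (4, -4).
  ||u|| = √((4)² + (-4)²) = √(32) ≈ 5.6569,
  v_1 = u/||u|| ≈ (0.7071, -0.7071) (||v_1|| = 1).

λ_1 = 9,  λ_2 = 1;  v_1 ≈ (0.7071, -0.7071)


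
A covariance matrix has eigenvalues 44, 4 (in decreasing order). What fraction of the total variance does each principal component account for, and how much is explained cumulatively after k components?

Step 1 — total variance = trace(Sigma) = Σ λ_i = 44 + 4 = 48.

Step 2 — fraction explained by component i = λ_i / Σ λ:
  PC1: 44/48 = 0.9167
  PC2: 4/48 = 0.0833

Step 3 — cumulative fraction after k components = (λ_1 + ... + λ_k) / Σ λ:
  k = 1: 44/48 = 0.9167
  k = 2: (44 + 4)/48 = 48/48 = 1

Summary (fraction, with percent):

explained: PC1 0.9167 (91.67%), PC2 0.0833 (8.33%);  cumulative: 0.9167, 1


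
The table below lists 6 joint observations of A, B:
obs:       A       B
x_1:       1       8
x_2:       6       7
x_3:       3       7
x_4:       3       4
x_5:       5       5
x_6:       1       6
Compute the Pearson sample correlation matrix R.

Step 1 — column means:
  mean(A) = (1 + 6 + 3 + 3 + 5 + 1) / 6 = 19/6 = 3.1667
  mean(B) = (8 + 7 + 7 + 4 + 5 + 6) / 6 = 37/6 = 6.1667

Step 2 — sample variances and covariances s[i,j] = (1/(n-1)) · Σ_k (x_{k,i} - mean_i) · (x_{k,j} - mean_j), with n-1 = 5:
  s[A,A] = ((-2.1667)·(-2.1667) + (2.8333)·(2.8333) + (-0.1667)·(-0.1667) + (-0.1667)·(-0.1667) + (1.8333)·(1.8333) + (-2.1667)·(-2.1667)) / 5 = 20.8333/5 = 4.1667
  s[A,B] = ((-2.1667)·(1.8333) + (2.8333)·(0.8333) + (-0.1667)·(0.8333) + (-0.1667)·(-2.1667) + (1.8333)·(-1.1667) + (-2.1667)·(-0.1667)) / 5 = -3.1667/5 = -0.6333
  s[B,B] = ((1.8333)·(1.8333) + (0.8333)·(0.8333) + (0.8333)·(0.8333) + (-2.1667)·(-2.1667) + (-1.1667)·(-1.1667) + (-0.1667)·(-0.1667)) / 5 = 10.8333/5 = 2.1667
  Sample standard deviations s_i = √(s[i,i]):
  s(A) = √(4.1667) = 2.0412
  s(B) = √(2.1667) = 1.472

Step 3 — r_{ij} = s_{ij} / (s_i · s_j):
  r[A,A] = 1 (diagonal).
  r[A,B] = -0.6333 / (2.0412 · 1.472) = -0.6333 / 3.0046 = -0.2108
  r[B,B] = 1 (diagonal).

R is symmetric with unit diagonal. Assembling:

R = [[1, -0.2108],
 [-0.2108, 1]]


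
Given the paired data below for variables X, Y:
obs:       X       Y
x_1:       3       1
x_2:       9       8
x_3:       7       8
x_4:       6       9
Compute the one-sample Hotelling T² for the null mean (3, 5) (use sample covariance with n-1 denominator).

Step 1 — sample mean vector:
  mean(X) = (3 + 9 + 7 + 6) / 4 = 25/4 = 6.25
  mean(Y) = (1 + 8 + 8 + 9) / 4 = 26/4 = 6.5
  x̄ = (6.25, 6.5),  deviation x̄ - mu_0 = (6.25, 6.5) - (3, 5) = (3.25, 1.5).

Step 2 — sample covariance matrix, S[i,j] = (1/(n-1)) · Σ_k (x_{k,i} - mean_i) · (x_{k,j} - mean_j), divisor n-1 = 3:
  S[X,X] = ((-3.25)·(-3.25) + (2.75)·(2.75) + (0.75)·(0.75) + (-0.25)·(-0.25)) / 3 = 18.75/3 = 6.25
  S[X,Y] = ((-3.25)·(-5.5) + (2.75)·(1.5) + (0.75)·(1.5) + (-0.25)·(2.5)) / 3 = 22.5/3 = 7.5
  S[Y,Y] = ((-5.5)·(-5.5) + (1.5)·(1.5) + (1.5)·(1.5) + (2.5)·(2.5)) / 3 = 41/3 = 13.6667
  S = [[6.25, 7.5],
 [7.5, 13.6667]].

Step 3 — invert S. det(S) = 6.25·13.6667 - (7.5)² = 29.1667.
  S^{-1} = (1/det) · [[d, -b], [-b, a]] = [[0.4686, -0.2571],
 [-0.2571, 0.2143]].

Step 4 — quadratic form (x̄ - mu_0)^T · S^{-1} · (x̄ - mu_0):
  S^{-1} · (x̄ - mu_0) = (1.1371, -0.5143),
  (x̄ - mu_0)^T · [...] = (3.25)·(1.1371) + (1.5)·(-0.5143) = 2.9243.

Step 5 — scale by n: T² = 4 · 2.9243 = 11.6971.

T² ≈ 11.6971


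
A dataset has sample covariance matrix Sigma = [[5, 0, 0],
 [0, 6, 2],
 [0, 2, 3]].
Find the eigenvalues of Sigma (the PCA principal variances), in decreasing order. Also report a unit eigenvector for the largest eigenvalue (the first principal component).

Step 1 — characteristic polynomial p(λ) = det(λI - Sigma) = λ³ - tr·λ² + c_1·λ - det, where tr = trace, c_1 = sum of the principal 2×2 minors, det = det(Sigma):
  tr = 5 + 6 + 3 = 14,
  c_1 = (5·6 - (0)²) + (5·3 - (0)²) + (6·3 - (2)²) = 30 + 15 + 14 = 59,
  det = 5·(6·3 - (2)²) - (0)·((0)·3 - (2)·(0)) + (0)·((0)·(2) - 6·(0)) = 5·(14) - (0)·(0) + (0)·(0) = 70.
  So p(λ) = λ³ - 14λ² + 59λ - 70.
Step 2 — look for an integer root (rational root theorem: any rational root is an integer divisor of 70). Testing λ = 2:
  p(2) = 8 - 56 + 118 - 70 = 0  ✓
  Dividing out (λ - 2): p(λ) = (λ - 2)(λ² - 12λ + 35).
Step 3 — remaining eigenvalues from the quadratic λ² - 12λ + 35 = 0:
  Δ = 12² - 4·35 = 144 - 140 = 4,  λ = (12 ± √4)/2 = (12 ± 2)/2 = 7 or 5.
  Sorted: λ_1 = 7,  λ_2 = 5,  λ_3 = 2  (check: sum = 14 = tr ✓).

Step 4 — unit eigenvector for λ_1 = 7: v spans the null space of (Sigma - λ_1 I), whose rows are
  r_1 = (-2, 0, 0),  r_2 = (0, -1, 2),  r_3 = (0, 2, -4).
  v is orthogonal to every row, so take v ∝ r_1 × r_2 = ((0)·(2) - (0)·(-1), (0)·(0) - (-2)·(2), (-2)·(-1) - (0)·(0)) = (0, 4, 2).
  Rescale (divide by 2): u = (0, 2, 1).
  ||u|| = √((0)² + (2)² + (1)²) = √(5) ≈ 2.2361,  v_1 = u/||u|| ≈ (0, 0.8944, 0.4472) (||v_1|| = 1).

λ_1 = 7,  λ_2 = 5,  λ_3 = 2;  v_1 ≈ (0, 0.8944, 0.4472)


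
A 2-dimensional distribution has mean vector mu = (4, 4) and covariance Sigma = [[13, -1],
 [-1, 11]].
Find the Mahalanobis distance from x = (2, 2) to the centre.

Step 1 — centre the observation: (x - mu) = (-2, -2).

Step 2 — invert Sigma. det(Sigma) = 13·11 - (-1)² = 142.
  Sigma^{-1} = (1/det) · [[d, -b], [-b, a]] = [[0.0775, 0.007],
 [0.007, 0.0915]].

Step 3 — form the quadratic (x - mu)^T · Sigma^{-1} · (x - mu):
  Sigma^{-1} · (x - mu) = (-0.169, -0.1972).
  (x - mu)^T · [Sigma^{-1} · (x - mu)] = (-2)·(-0.169) + (-2)·(-0.1972) = 0.7324.

Step 4 — take square root: d = √(0.7324) ≈ 0.8558.

d(x, mu) = √(0.7324) ≈ 0.8558


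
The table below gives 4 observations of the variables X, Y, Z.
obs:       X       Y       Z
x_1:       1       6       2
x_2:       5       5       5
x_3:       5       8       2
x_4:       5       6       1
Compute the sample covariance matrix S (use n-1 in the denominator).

Step 1 — column means:
  mean(X) = (1 + 5 + 5 + 5) / 4 = 16/4 = 4
  mean(Y) = (6 + 5 + 8 + 6) / 4 = 25/4 = 6.25
  mean(Z) = (2 + 5 + 2 + 1) / 4 = 10/4 = 2.5

Step 2 — sample covariance S[i,j] = (1/(n-1)) · Σ_k (x_{k,i} - mean_i) · (x_{k,j} - mean_j), with n-1 = 3.
  S[X,X] = ((-3)·(-3) + (1)·(1) + (1)·(1) + (1)·(1)) / 3 = 12/3 = 4
  S[X,Y] = ((-3)·(-0.25) + (1)·(-1.25) + (1)·(1.75) + (1)·(-0.25)) / 3 = 1/3 = 0.3333
  S[X,Z] = ((-3)·(-0.5) + (1)·(2.5) + (1)·(-0.5) + (1)·(-1.5)) / 3 = 2/3 = 0.6667
  S[Y,Y] = ((-0.25)·(-0.25) + (-1.25)·(-1.25) + (1.75)·(1.75) + (-0.25)·(-0.25)) / 3 = 4.75/3 = 1.5833
  S[Y,Z] = ((-0.25)·(-0.5) + (-1.25)·(2.5) + (1.75)·(-0.5) + (-0.25)·(-1.5)) / 3 = -3.5/3 = -1.1667
  S[Z,Z] = ((-0.5)·(-0.5) + (2.5)·(2.5) + (-0.5)·(-0.5) + (-1.5)·(-1.5)) / 3 = 9/3 = 3

S is symmetric (S[j,i] = S[i,j]). Assembling:

S = [[4, 0.3333, 0.6667],
 [0.3333, 1.5833, -1.1667],
 [0.6667, -1.1667, 3]]


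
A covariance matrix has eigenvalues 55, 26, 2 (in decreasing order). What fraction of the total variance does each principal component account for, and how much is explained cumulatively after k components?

Step 1 — total variance = trace(Sigma) = Σ λ_i = 55 + 26 + 2 = 83.

Step 2 — fraction explained by component i = λ_i / Σ λ:
  PC1: 55/83 = 0.6627
  PC2: 26/83 = 0.3133
  PC3: 2/83 = 0.0241

Step 3 — cumulative fraction after k components = (λ_1 + ... + λ_k) / Σ λ:
  k = 1: 55/83 = 0.6627
  k = 2: (55 + 26)/83 = 81/83 = 0.9759
  k = 3: (55 + 26 + 2)/83 = 83/83 = 1

Summary (fraction, with percent):

explained: PC1 0.6627 (66.27%), PC2 0.3133 (31.33%), PC3 0.0241 (2.41%);  cumulative: 0.6627, 0.9759, 1


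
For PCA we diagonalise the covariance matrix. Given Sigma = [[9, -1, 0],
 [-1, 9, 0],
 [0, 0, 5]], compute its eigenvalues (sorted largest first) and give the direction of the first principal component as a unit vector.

Step 1 — characteristic polynomial p(λ) = det(λI - Sigma) = λ³ - tr·λ² + c_1·λ - det, where tr = trace, c_1 = sum of the principal 2×2 minors, det = det(Sigma):
  tr = 9 + 9 + 5 = 23,
  c_1 = (9·9 - (-1)²) + (9·5 - (0)²) + (9·5 - (0)²) = 80 + 45 + 45 = 170,
  det = 9·(9·5 - (0)²) - (-1)·((-1)·5 - (0)·(0)) + (0)·((-1)·(0) - 9·(0)) = 9·(45) - (-1)·(-5) + (0)·(0) = 400.
  So p(λ) = λ³ - 23λ² + 170λ - 400.
Step 2 — look for an integer root (rational root theorem: any rational root is an integer divisor of 400). Testing λ = 5:
  p(5) = 125 - 575 + 850 - 400 = 0  ✓
  Dividing out (λ - 5): p(λ) = (λ - 5)(λ² - 18λ + 80).
Step 3 — remaining eigenvalues from the quadratic λ² - 18λ + 80 = 0:
  Δ = 18² - 4·80 = 324 - 320 = 4,  λ = (18 ± √4)/2 = (18 ± 2)/2 = 10 or 8.
  Sorted: λ_1 = 10,  λ_2 = 8,  λ_3 = 5  (check: sum = 23 = tr ✓).

Step 4 — unit eigenvector for λ_1 = 10: v spans the null space of (Sigma - λ_1 I), whose rows are
  r_1 = (-1, -1, 0),  r_2 = (-1, -1, 0),  r_3 = (0, 0, -5).
  v is orthogonal to every row, so take v ∝ r_1 × r_3 = ((-1)·(-5) - (0)·(0), (0)·(0) - (-1)·(-5), (-1)·(0) - (-1)·(0)) = (5, -5, 0).
  Rescale (divide by 5): u = (1, -1, 0).
  ||u|| = √((1)² + (-1)² + (0)²) = √(2) ≈ 1.4142,  v_1 = u/||u|| ≈ (0.7071, -0.7071, 0) (||v_1|| = 1).

λ_1 = 10,  λ_2 = 8,  λ_3 = 5;  v_1 ≈ (0.7071, -0.7071, 0)


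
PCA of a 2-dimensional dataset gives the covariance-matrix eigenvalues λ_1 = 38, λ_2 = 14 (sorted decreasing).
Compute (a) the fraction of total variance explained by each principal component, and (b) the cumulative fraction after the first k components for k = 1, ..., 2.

Step 1 — total variance = trace(Sigma) = Σ λ_i = 38 + 14 = 52.

Step 2 — fraction explained by component i = λ_i / Σ λ:
  PC1: 38/52 = 0.7308
  PC2: 14/52 = 0.2692

Step 3 — cumulative fraction after k components = (λ_1 + ... + λ_k) / Σ λ:
  k = 1: 38/52 = 0.7308
  k = 2: (38 + 14)/52 = 52/52 = 1

Summary (fraction, with percent):

explained: PC1 0.7308 (73.08%), PC2 0.2692 (26.92%);  cumulative: 0.7308, 1


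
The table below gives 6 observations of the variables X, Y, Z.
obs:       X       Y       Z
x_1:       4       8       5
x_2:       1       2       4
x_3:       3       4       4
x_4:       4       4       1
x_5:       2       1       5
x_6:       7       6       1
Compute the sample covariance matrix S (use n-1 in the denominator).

Step 1 — column means:
  mean(X) = (4 + 1 + 3 + 4 + 2 + 7) / 6 = 21/6 = 3.5
  mean(Y) = (8 + 2 + 4 + 4 + 1 + 6) / 6 = 25/6 = 4.1667
  mean(Z) = (5 + 4 + 4 + 1 + 5 + 1) / 6 = 20/6 = 3.3333

Step 2 — sample covariance S[i,j] = (1/(n-1)) · Σ_k (x_{k,i} - mean_i) · (x_{k,j} - mean_j), with n-1 = 5.
  S[X,X] = ((0.5)·(0.5) + (-2.5)·(-2.5) + (-0.5)·(-0.5) + (0.5)·(0.5) + (-1.5)·(-1.5) + (3.5)·(3.5)) / 5 = 21.5/5 = 4.3
  S[X,Y] = ((0.5)·(3.8333) + (-2.5)·(-2.1667) + (-0.5)·(-0.1667) + (0.5)·(-0.1667) + (-1.5)·(-3.1667) + (3.5)·(1.8333)) / 5 = 18.5/5 = 3.7
  S[X,Z] = ((0.5)·(1.6667) + (-2.5)·(0.6667) + (-0.5)·(0.6667) + (0.5)·(-2.3333) + (-1.5)·(1.6667) + (3.5)·(-2.3333)) / 5 = -13/5 = -2.6
  S[Y,Y] = ((3.8333)·(3.8333) + (-2.1667)·(-2.1667) + (-0.1667)·(-0.1667) + (-0.1667)·(-0.1667) + (-3.1667)·(-3.1667) + (1.8333)·(1.8333)) / 5 = 32.8333/5 = 6.5667
  S[Y,Z] = ((3.8333)·(1.6667) + (-2.1667)·(0.6667) + (-0.1667)·(0.6667) + (-0.1667)·(-2.3333) + (-3.1667)·(1.6667) + (1.8333)·(-2.3333)) / 5 = -4.3333/5 = -0.8667
  S[Z,Z] = ((1.6667)·(1.6667) + (0.6667)·(0.6667) + (0.6667)·(0.6667) + (-2.3333)·(-2.3333) + (1.6667)·(1.6667) + (-2.3333)·(-2.3333)) / 5 = 17.3333/5 = 3.4667

S is symmetric (S[j,i] = S[i,j]). Assembling:

S = [[4.3, 3.7, -2.6],
 [3.7, 6.5667, -0.8667],
 [-2.6, -0.8667, 3.4667]]


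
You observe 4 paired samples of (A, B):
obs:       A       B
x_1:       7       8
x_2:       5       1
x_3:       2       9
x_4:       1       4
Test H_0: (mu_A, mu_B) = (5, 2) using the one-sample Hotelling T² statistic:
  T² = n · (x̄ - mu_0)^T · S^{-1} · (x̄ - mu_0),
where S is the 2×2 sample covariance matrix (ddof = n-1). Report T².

Step 1 — sample mean vector:
  mean(A) = (7 + 5 + 2 + 1) / 4 = 15/4 = 3.75
  mean(B) = (8 + 1 + 9 + 4) / 4 = 22/4 = 5.5
  x̄ = (3.75, 5.5),  deviation x̄ - mu_0 = (3.75, 5.5) - (5, 2) = (-1.25, 3.5).

Step 2 — sample covariance matrix, S[i,j] = (1/(n-1)) · Σ_k (x_{k,i} - mean_i) · (x_{k,j} - mean_j), divisor n-1 = 3:
  S[A,A] = ((3.25)·(3.25) + (1.25)·(1.25) + (-1.75)·(-1.75) + (-2.75)·(-2.75)) / 3 = 22.75/3 = 7.5833
  S[A,B] = ((3.25)·(2.5) + (1.25)·(-4.5) + (-1.75)·(3.5) + (-2.75)·(-1.5)) / 3 = 0.5/3 = 0.1667
  S[B,B] = ((2.5)·(2.5) + (-4.5)·(-4.5) + (3.5)·(3.5) + (-1.5)·(-1.5)) / 3 = 41/3 = 13.6667
  S = [[7.5833, 0.1667],
 [0.1667, 13.6667]].

Step 3 — invert S. det(S) = 7.5833·13.6667 - (0.1667)² = 103.6111.
  S^{-1} = (1/det) · [[d, -b], [-b, a]] = [[0.1319, -0.0016],
 [-0.0016, 0.0732]].

Step 4 — quadratic form (x̄ - mu_0)^T · S^{-1} · (x̄ - mu_0):
  S^{-1} · (x̄ - mu_0) = (-0.1705, 0.2582),
  (x̄ - mu_0)^T · [...] = (-1.25)·(-0.1705) + (3.5)·(0.2582) = 1.1168.

Step 5 — scale by n: T² = 4 · 1.1168 = 4.467.

T² ≈ 4.467


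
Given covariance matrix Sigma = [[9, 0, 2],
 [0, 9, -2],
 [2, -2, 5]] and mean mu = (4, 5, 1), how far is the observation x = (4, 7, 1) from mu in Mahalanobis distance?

Step 1 — centre the observation: (x - mu) = (0, 2, 0).

Step 2 — invert Sigma (cofactor / det for 3×3, or solve directly):
  Sigma^{-1} = [[0.1231, -0.012, -0.0541],
 [-0.012, 0.1231, 0.0541],
 [-0.0541, 0.0541, 0.2432]].

Step 3 — form the quadratic (x - mu)^T · Sigma^{-1} · (x - mu):
  Sigma^{-1} · (x - mu) = (-0.024, 0.2462, 0.1081).
  (x - mu)^T · [Sigma^{-1} · (x - mu)] = (0)·(-0.024) + (2)·(0.2462) + (0)·(0.1081) = 0.4925.

Step 4 — take square root: d = √(0.4925) ≈ 0.7018.

d(x, mu) = √(0.4925) ≈ 0.7018


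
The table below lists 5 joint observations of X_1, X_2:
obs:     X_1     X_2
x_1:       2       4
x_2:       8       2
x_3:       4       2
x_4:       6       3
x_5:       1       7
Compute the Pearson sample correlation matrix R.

Step 1 — column means:
  mean(X_1) = (2 + 8 + 4 + 6 + 1) / 5 = 21/5 = 4.2
  mean(X_2) = (4 + 2 + 2 + 3 + 7) / 5 = 18/5 = 3.6

Step 2 — sample variances and covariances s[i,j] = (1/(n-1)) · Σ_k (x_{k,i} - mean_i) · (x_{k,j} - mean_j), with n-1 = 4:
  s[X_1,X_1] = ((-2.2)·(-2.2) + (3.8)·(3.8) + (-0.2)·(-0.2) + (1.8)·(1.8) + (-3.2)·(-3.2)) / 4 = 32.8/4 = 8.2
  s[X_1,X_2] = ((-2.2)·(0.4) + (3.8)·(-1.6) + (-0.2)·(-1.6) + (1.8)·(-0.6) + (-3.2)·(3.4)) / 4 = -18.6/4 = -4.65
  s[X_2,X_2] = ((0.4)·(0.4) + (-1.6)·(-1.6) + (-1.6)·(-1.6) + (-0.6)·(-0.6) + (3.4)·(3.4)) / 4 = 17.2/4 = 4.3
  Sample standard deviations s_i = √(s[i,i]):
  s(X_1) = √(8.2) = 2.8636
  s(X_2) = √(4.3) = 2.0736

Step 3 — r_{ij} = s_{ij} / (s_i · s_j):
  r[X_1,X_1] = 1 (diagonal).
  r[X_1,X_2] = -4.65 / (2.8636 · 2.0736) = -4.65 / 5.938 = -0.7831
  r[X_2,X_2] = 1 (diagonal).

R is symmetric with unit diagonal. Assembling:

R = [[1, -0.7831],
 [-0.7831, 1]]


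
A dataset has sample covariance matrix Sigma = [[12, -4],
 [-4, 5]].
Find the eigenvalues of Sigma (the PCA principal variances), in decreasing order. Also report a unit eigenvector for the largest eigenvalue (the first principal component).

Step 1 — characteristic polynomial of 2×2 Sigma:
  det(Sigma - λI) = λ² - trace · λ + det = 0.
  trace = 12 + 5 = 17, det = 12·5 - (-4)² = 44.
Step 2 — discriminant:
  Δ = trace² - 4·det = 289 - 176 = 113.
Step 3 — eigenvalues:
  λ = (trace ± √Δ)/2 = (17 ± 10.6301)/2,
  λ_1 = 13.8151,  λ_2 = 3.1849.

Step 4 — unit eigenvector for λ_1: solve (Sigma - λ_1 I)v = 0. First row:
  (12 - 13.8151)·v_x + (-4)·v_y = 0, i.e. (-1.8151)·v_x + (-4)·v_y = 0,
  so v ∝ (b, λ_1 - a) = (-4, 1.8151); multiply by -1 so the first entry is positive: u = (4, -1.8151).
  ||u|| = √((4)² + (-1.8151)²) = √(19.2945) ≈ 4.3925,
  v_1 = u/||u|| ≈ (0.9106, -0.4132) (||v_1|| = 1).

λ_1 = 13.8151,  λ_2 = 3.1849;  v_1 ≈ (0.9106, -0.4132)


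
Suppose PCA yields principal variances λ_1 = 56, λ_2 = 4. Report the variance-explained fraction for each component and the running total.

Step 1 — total variance = trace(Sigma) = Σ λ_i = 56 + 4 = 60.

Step 2 — fraction explained by component i = λ_i / Σ λ:
  PC1: 56/60 = 0.9333
  PC2: 4/60 = 0.0667

Step 3 — cumulative fraction after k components = (λ_1 + ... + λ_k) / Σ λ:
  k = 1: 56/60 = 0.9333
  k = 2: (56 + 4)/60 = 60/60 = 1

Summary (fraction, with percent):

explained: PC1 0.9333 (93.33%), PC2 0.0667 (6.67%);  cumulative: 0.9333, 1


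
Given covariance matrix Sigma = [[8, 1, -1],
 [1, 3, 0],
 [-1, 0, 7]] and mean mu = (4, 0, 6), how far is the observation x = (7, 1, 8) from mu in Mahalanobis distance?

Step 1 — centre the observation: (x - mu) = (3, 1, 2).

Step 2 — invert Sigma (cofactor / det for 3×3, or solve directly):
  Sigma^{-1} = [[0.1329, -0.0443, 0.019],
 [-0.0443, 0.3481, -0.0063],
 [0.019, -0.0063, 0.1456]].

Step 3 — form the quadratic (x - mu)^T · Sigma^{-1} · (x - mu):
  Sigma^{-1} · (x - mu) = (0.3924, 0.2025, 0.3418).
  (x - mu)^T · [Sigma^{-1} · (x - mu)] = (3)·(0.3924) + (1)·(0.2025) + (2)·(0.3418) = 2.0633.

Step 4 — take square root: d = √(2.0633) ≈ 1.4364.

d(x, mu) = √(2.0633) ≈ 1.4364


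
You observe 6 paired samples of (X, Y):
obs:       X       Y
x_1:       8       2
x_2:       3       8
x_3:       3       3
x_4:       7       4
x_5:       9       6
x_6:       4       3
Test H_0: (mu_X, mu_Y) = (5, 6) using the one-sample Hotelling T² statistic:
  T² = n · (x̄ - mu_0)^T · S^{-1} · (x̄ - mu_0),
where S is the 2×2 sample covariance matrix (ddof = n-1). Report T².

Step 1 — sample mean vector:
  mean(X) = (8 + 3 + 3 + 7 + 9 + 4) / 6 = 34/6 = 5.6667
  mean(Y) = (2 + 8 + 3 + 4 + 6 + 3) / 6 = 26/6 = 4.3333
  x̄ = (5.6667, 4.3333),  deviation x̄ - mu_0 = (5.6667, 4.3333) - (5, 6) = (0.6667, -1.6667).

Step 2 — sample covariance matrix, S[i,j] = (1/(n-1)) · Σ_k (x_{k,i} - mean_i) · (x_{k,j} - mean_j), divisor n-1 = 5:
  S[X,X] = ((2.3333)·(2.3333) + (-2.6667)·(-2.6667) + (-2.6667)·(-2.6667) + (1.3333)·(1.3333) + (3.3333)·(3.3333) + (-1.6667)·(-1.6667)) / 5 = 35.3333/5 = 7.0667
  S[X,Y] = ((2.3333)·(-2.3333) + (-2.6667)·(3.6667) + (-2.6667)·(-1.3333) + (1.3333)·(-0.3333) + (3.3333)·(1.6667) + (-1.6667)·(-1.3333)) / 5 = -4.3333/5 = -0.8667
  S[Y,Y] = ((-2.3333)·(-2.3333) + (3.6667)·(3.6667) + (-1.3333)·(-1.3333) + (-0.3333)·(-0.3333) + (1.6667)·(1.6667) + (-1.3333)·(-1.3333)) / 5 = 25.3333/5 = 5.0667
  S = [[7.0667, -0.8667],
 [-0.8667, 5.0667]].

Step 3 — invert S. det(S) = 7.0667·5.0667 - (-0.8667)² = 35.0533.
  S^{-1} = (1/det) · [[d, -b], [-b, a]] = [[0.1445, 0.0247],
 [0.0247, 0.2016]].

Step 4 — quadratic form (x̄ - mu_0)^T · S^{-1} · (x̄ - mu_0):
  S^{-1} · (x̄ - mu_0) = (0.0552, -0.3195),
  (x̄ - mu_0)^T · [...] = (0.6667)·(0.0552) + (-1.6667)·(-0.3195) = 0.5693.

Step 5 — scale by n: T² = 6 · 0.5693 = 3.4157.

T² ≈ 3.4157


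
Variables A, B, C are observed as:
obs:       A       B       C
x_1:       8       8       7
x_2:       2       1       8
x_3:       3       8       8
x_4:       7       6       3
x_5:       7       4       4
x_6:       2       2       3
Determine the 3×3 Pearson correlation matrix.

Step 1 — column means:
  mean(A) = (8 + 2 + 3 + 7 + 7 + 2) / 6 = 29/6 = 4.8333
  mean(B) = (8 + 1 + 8 + 6 + 4 + 2) / 6 = 29/6 = 4.8333
  mean(C) = (7 + 8 + 8 + 3 + 4 + 3) / 6 = 33/6 = 5.5

Step 2 — sample variances and covariances s[i,j] = (1/(n-1)) · Σ_k (x_{k,i} - mean_i) · (x_{k,j} - mean_j), with n-1 = 5:
  s[A,A] = ((3.1667)·(3.1667) + (-2.8333)·(-2.8333) + (-1.8333)·(-1.8333) + (2.1667)·(2.1667) + (2.1667)·(2.1667) + (-2.8333)·(-2.8333)) / 5 = 38.8333/5 = 7.7667
  s[A,B] = ((3.1667)·(3.1667) + (-2.8333)·(-3.8333) + (-1.8333)·(3.1667) + (2.1667)·(1.1667) + (2.1667)·(-0.8333) + (-2.8333)·(-2.8333)) / 5 = 23.8333/5 = 4.7667
  s[A,C] = ((3.1667)·(1.5) + (-2.8333)·(2.5) + (-1.8333)·(2.5) + (2.1667)·(-2.5) + (2.1667)·(-1.5) + (-2.8333)·(-2.5)) / 5 = -8.5/5 = -1.7
  s[B,B] = ((3.1667)·(3.1667) + (-3.8333)·(-3.8333) + (3.1667)·(3.1667) + (1.1667)·(1.1667) + (-0.8333)·(-0.8333) + (-2.8333)·(-2.8333)) / 5 = 44.8333/5 = 8.9667
  s[B,C] = ((3.1667)·(1.5) + (-3.8333)·(2.5) + (3.1667)·(2.5) + (1.1667)·(-2.5) + (-0.8333)·(-1.5) + (-2.8333)·(-2.5)) / 5 = 8.5/5 = 1.7
  s[C,C] = ((1.5)·(1.5) + (2.5)·(2.5) + (2.5)·(2.5) + (-2.5)·(-2.5) + (-1.5)·(-1.5) + (-2.5)·(-2.5)) / 5 = 29.5/5 = 5.9
  Sample standard deviations s_i = √(s[i,i]):
  s(A) = √(7.7667) = 2.7869
  s(B) = √(8.9667) = 2.9944
  s(C) = √(5.9) = 2.429

Step 3 — r_{ij} = s_{ij} / (s_i · s_j):
  r[A,A] = 1 (diagonal).
  r[A,B] = 4.7667 / (2.7869 · 2.9944) = 4.7667 / 8.3451 = 0.5712
  r[A,C] = -1.7 / (2.7869 · 2.429) = -1.7 / 6.7693 = -0.2511
  r[B,B] = 1 (diagonal).
  r[B,C] = 1.7 / (2.9944 · 2.429) = 1.7 / 7.2735 = 0.2337
  r[C,C] = 1 (diagonal).

R is symmetric with unit diagonal. Assembling:

R = [[1, 0.5712, -0.2511],
 [0.5712, 1, 0.2337],
 [-0.2511, 0.2337, 1]]
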